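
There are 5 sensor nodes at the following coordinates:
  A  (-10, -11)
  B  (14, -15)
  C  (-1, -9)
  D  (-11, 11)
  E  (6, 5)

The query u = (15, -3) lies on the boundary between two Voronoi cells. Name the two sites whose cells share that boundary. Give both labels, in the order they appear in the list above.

Squared distances from u to each site:
|uA|² = (15−(-10))² + (-3−(-11))² = 625 + 64 = 689
|uB|² = (15−14)² + (-3−(-15))² = 1 + 144 = 145
|uC|² = (15−(-1))² + (-3−(-9))² = 256 + 36 = 292
|uD|² = (15−(-11))² + (-3−11)² = 676 + 196 = 872
|uE|² = (15−6)² + (-3−5)² = 81 + 64 = 145
u is equidistant from B and E (both at squared distance 145), and every other site is strictly farther — so u lies on the B–E Voronoi edge.

B and E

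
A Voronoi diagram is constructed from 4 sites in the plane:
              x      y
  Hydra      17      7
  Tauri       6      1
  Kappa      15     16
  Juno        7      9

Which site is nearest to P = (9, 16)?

Since √ is increasing, it suffices to compare squared distances:
d²(P, Hydra) = 64 + 81 = 145
d²(P, Tauri) = 9 + 225 = 234
d²(P, Kappa) = 36 + 0 = 36
d²(P, Juno) = 4 + 49 = 53
The smallest is to Kappa, so P lies in the Voronoi region of Kappa.

Kappa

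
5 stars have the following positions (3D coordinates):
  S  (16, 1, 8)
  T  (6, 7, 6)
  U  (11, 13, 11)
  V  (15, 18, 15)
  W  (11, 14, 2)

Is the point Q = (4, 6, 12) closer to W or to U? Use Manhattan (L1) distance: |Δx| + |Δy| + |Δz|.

d(Q,W) = |4−11| + |6−14| + |12−2| = 7 + 8 + 10 = 25
d(Q,U) = |4−11| + |6−13| + |12−11| = 7 + 7 + 1 = 15
25 > 15, so U is closer.

U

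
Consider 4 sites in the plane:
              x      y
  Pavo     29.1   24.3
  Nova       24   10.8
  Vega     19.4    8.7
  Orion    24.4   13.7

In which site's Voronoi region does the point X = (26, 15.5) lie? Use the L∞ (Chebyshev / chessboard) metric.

d(X, Pavo) = max(3.1, 8.8) = 8.8
d(X, Nova) = max(2, 4.7) = 4.7
d(X, Vega) = max(6.6, 6.8) = 6.8
d(X, Orion) = max(1.6, 1.8) = 1.8
Orion is nearest.

Orion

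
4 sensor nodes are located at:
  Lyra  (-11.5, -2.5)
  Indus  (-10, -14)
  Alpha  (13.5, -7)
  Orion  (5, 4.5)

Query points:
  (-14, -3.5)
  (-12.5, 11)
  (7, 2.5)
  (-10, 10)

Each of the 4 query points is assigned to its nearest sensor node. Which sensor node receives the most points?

Lyra

(-14, -3.5) — d² to each: Lyra:7.25, Indus:126.25, Alpha:768.5, Orion:425 → nearest is Lyra
(-12.5, 11) — d² to each: Lyra:183.25, Indus:631.25, Alpha:1000, Orion:348.5 → nearest is Lyra
(7, 2.5) — d² to each: Lyra:367.25, Indus:561.25, Alpha:132.5, Orion:8 → nearest is Orion
(-10, 10) — d² to each: Lyra:158.5, Indus:576, Alpha:841.25, Orion:255.25 → nearest is Lyra
Tally — Lyra:3, Orion:1. Lyra captures the most (3).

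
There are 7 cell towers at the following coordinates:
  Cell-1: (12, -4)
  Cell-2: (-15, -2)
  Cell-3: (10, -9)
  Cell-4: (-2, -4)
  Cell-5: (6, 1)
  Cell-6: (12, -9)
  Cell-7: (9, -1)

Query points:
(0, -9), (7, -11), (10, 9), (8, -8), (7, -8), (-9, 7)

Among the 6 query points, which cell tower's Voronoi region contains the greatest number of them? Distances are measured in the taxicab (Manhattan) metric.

Cell-3

(0, -9) — d to each: Cell-1:17, Cell-2:22, Cell-3:10, Cell-4:7, Cell-5:16, Cell-6:12, Cell-7:17 → nearest is Cell-4
(7, -11) — d to each: Cell-1:12, Cell-2:31, Cell-3:5, Cell-4:16, Cell-5:13, Cell-6:7, Cell-7:12 → nearest is Cell-3
(10, 9) — d to each: Cell-1:15, Cell-2:36, Cell-3:18, Cell-4:25, Cell-5:12, Cell-6:20, Cell-7:11 → nearest is Cell-7
(8, -8) — d to each: Cell-1:8, Cell-2:29, Cell-3:3, Cell-4:14, Cell-5:11, Cell-6:5, Cell-7:8 → nearest is Cell-3
(7, -8) — d to each: Cell-1:9, Cell-2:28, Cell-3:4, Cell-4:13, Cell-5:10, Cell-6:6, Cell-7:9 → nearest is Cell-3
(-9, 7) — d to each: Cell-1:32, Cell-2:15, Cell-3:35, Cell-4:18, Cell-5:21, Cell-6:37, Cell-7:26 → nearest is Cell-2
Tally — Cell-2:1, Cell-3:3, Cell-4:1, Cell-7:1. Cell-3 captures the most (3).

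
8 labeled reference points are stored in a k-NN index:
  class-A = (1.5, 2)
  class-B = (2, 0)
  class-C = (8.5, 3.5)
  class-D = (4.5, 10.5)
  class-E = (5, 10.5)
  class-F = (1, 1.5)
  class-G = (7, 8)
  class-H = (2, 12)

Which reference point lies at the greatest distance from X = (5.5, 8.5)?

class-B

Since √ is increasing, it suffices to compare squared distances:
d²(X, class-A) = 16 + 42.25 = 58.25
d²(X, class-B) = 12.25 + 72.25 = 84.5
d²(X, class-C) = 9 + 25 = 34
d²(X, class-D) = 1 + 4 = 5
d²(X, class-E) = 0.25 + 4 = 4.25
d²(X, class-F) = 20.25 + 49 = 69.25
d²(X, class-G) = 2.25 + 0.25 = 2.5
d²(X, class-H) = 12.25 + 12.25 = 24.5
The largest is to class-B.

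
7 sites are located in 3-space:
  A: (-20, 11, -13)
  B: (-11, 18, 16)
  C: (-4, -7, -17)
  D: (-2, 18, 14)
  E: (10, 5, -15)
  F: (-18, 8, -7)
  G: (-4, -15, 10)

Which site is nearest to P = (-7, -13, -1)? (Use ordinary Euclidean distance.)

G

Compare squared distances (the ordering matches that of the actual distances):
|PA|² = (-7−(-20))² + (-13−11)² + (-1−(-13))² = 169 + 576 + 144 = 889
|PB|² = (-7−(-11))² + (-13−18)² + (-1−16)² = 16 + 961 + 289 = 1266
|PC|² = (-7−(-4))² + (-13−(-7))² + (-1−(-17))² = 9 + 36 + 256 = 301
|PD|² = (-7−(-2))² + (-13−18)² + (-1−14)² = 25 + 961 + 225 = 1211
|PE|² = (-7−10)² + (-13−5)² + (-1−(-15))² = 289 + 324 + 196 = 809
|PF|² = (-7−(-18))² + (-13−8)² + (-1−(-7))² = 121 + 441 + 36 = 598
|PG|² = (-7−(-4))² + (-13−(-15))² + (-1−10)² = 9 + 4 + 121 = 134
The smallest is to G, so P lies in the Voronoi region of G.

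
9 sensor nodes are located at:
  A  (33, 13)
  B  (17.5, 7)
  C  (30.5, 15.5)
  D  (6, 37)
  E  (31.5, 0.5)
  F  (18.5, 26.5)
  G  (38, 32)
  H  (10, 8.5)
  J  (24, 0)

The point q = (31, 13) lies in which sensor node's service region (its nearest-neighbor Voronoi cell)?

A

Squared Euclidean distances:
|qA|² = 4 + 0 = 4
|qB|² = 182.25 + 36 = 218.25
|qC|² = 0.25 + 6.25 = 6.5
|qD|² = 625 + 576 = 1201
|qE|² = 0.25 + 156.25 = 156.5
|qF|² = 156.25 + 182.25 = 338.5
|qG|² = 49 + 361 = 410
|qH|² = 441 + 20.25 = 461.25
|qJ|² = 49 + 169 = 218
Minimum is at A.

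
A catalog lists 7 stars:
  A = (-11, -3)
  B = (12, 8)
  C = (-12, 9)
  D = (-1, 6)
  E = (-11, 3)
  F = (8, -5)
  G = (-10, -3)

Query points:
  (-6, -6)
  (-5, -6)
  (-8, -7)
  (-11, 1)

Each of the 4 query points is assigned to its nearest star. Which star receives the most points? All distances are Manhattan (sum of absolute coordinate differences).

(-6, -6) — d to each: A:8, B:32, C:21, D:17, E:14, F:15, G:7 → nearest is G
(-5, -6) — d to each: A:9, B:31, C:22, D:16, E:15, F:14, G:8 → nearest is G
(-8, -7) — d to each: A:7, B:35, C:20, D:20, E:13, F:18, G:6 → nearest is G
(-11, 1) — d to each: A:4, B:30, C:9, D:15, E:2, F:25, G:5 → nearest is E
Tally — E:1, G:3. G captures the most (3).

G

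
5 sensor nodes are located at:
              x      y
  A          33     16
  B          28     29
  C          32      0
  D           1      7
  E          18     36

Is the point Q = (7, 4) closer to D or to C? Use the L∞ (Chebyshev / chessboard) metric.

D

d(Q,D) = max(6, 3) = 6
d(Q,C) = max(25, 4) = 25
6 < 25, so D is closer.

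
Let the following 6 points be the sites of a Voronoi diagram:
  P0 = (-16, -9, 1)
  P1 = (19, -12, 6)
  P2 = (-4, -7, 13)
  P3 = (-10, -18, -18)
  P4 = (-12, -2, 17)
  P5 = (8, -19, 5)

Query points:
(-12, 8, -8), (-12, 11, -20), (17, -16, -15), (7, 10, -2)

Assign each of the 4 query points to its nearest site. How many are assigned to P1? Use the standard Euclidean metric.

1

(-12, 8, -8) — d² to each: P0:386, P1:1557, P2:730, P3:780, P4:725, P5:1298 → nearest is P0
(-12, 11, -20) — d² to each: P0:857, P1:2166, P2:1477, P3:849, P4:1538, P5:1925 → nearest is P3
(17, -16, -15) — d² to each: P0:1394, P1:461, P2:1306, P3:742, P4:2061, P5:490 → nearest is P1
(7, 10, -2) — d² to each: P0:899, P1:692, P2:635, P3:1329, P4:866, P5:891 → nearest is P2
1 of the 4 points has P1 as nearest.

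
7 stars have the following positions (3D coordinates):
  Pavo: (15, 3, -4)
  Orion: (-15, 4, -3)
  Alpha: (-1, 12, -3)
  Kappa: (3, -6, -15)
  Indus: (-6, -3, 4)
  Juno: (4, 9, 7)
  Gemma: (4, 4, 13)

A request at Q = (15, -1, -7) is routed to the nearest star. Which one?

Pavo

Since √ is increasing, it suffices to compare squared distances:
d²(Q, Pavo) = (15−15)² + (-1−3)² + (-7−(-4))² = 0 + 16 + 9 = 25
d²(Q, Orion) = (15−(-15))² + (-1−4)² + (-7−(-3))² = 900 + 25 + 16 = 941
d²(Q, Alpha) = (15−(-1))² + (-1−12)² + (-7−(-3))² = 256 + 169 + 16 = 441
d²(Q, Kappa) = (15−3)² + (-1−(-6))² + (-7−(-15))² = 144 + 25 + 64 = 233
d²(Q, Indus) = (15−(-6))² + (-1−(-3))² + (-7−4)² = 441 + 4 + 121 = 566
d²(Q, Juno) = (15−4)² + (-1−9)² + (-7−7)² = 121 + 100 + 196 = 417
d²(Q, Gemma) = (15−4)² + (-1−4)² + (-7−13)² = 121 + 25 + 400 = 546
Pavo is nearest.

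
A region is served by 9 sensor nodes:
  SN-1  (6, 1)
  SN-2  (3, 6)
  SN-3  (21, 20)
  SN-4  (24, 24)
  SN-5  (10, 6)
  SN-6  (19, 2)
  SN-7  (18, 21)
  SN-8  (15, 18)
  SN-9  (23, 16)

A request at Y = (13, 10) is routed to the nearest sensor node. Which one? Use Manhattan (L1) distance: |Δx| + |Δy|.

SN-5

d(Y, SN-1) = 7 + 9 = 16
d(Y, SN-2) = 10 + 4 = 14
d(Y, SN-3) = 8 + 10 = 18
d(Y, SN-4) = 11 + 14 = 25
d(Y, SN-5) = 3 + 4 = 7
d(Y, SN-6) = 6 + 8 = 14
d(Y, SN-7) = 5 + 11 = 16
d(Y, SN-8) = 2 + 8 = 10
d(Y, SN-9) = 10 + 6 = 16
The smallest is to SN-5, so Y lies in the Voronoi region of SN-5.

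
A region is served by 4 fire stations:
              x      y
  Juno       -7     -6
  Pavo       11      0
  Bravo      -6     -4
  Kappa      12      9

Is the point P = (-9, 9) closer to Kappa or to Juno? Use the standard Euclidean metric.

Compare squared distances:
d²(P, Kappa) = (-9−12)² + (9−9)² = 441 + 0 = 441
d²(P, Juno) = (-9−(-7))² + (9−(-6))² = 4 + 225 = 229
441 > 229, so Juno is closer.

Juno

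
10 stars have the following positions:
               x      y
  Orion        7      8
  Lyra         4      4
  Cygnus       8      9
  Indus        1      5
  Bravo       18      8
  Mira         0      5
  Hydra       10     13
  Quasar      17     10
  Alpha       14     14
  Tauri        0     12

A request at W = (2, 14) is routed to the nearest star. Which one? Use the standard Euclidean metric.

Since √ is increasing, it suffices to compare squared distances:
d²(W, Orion) = (2−7)² + (14−8)² = 25 + 36 = 61
d²(W, Lyra) = (2−4)² + (14−4)² = 4 + 100 = 104
d²(W, Cygnus) = (2−8)² + (14−9)² = 36 + 25 = 61
d²(W, Indus) = (2−1)² + (14−5)² = 1 + 81 = 82
d²(W, Bravo) = (2−18)² + (14−8)² = 256 + 36 = 292
d²(W, Mira) = (2−0)² + (14−5)² = 4 + 81 = 85
d²(W, Hydra) = (2−10)² + (14−13)² = 64 + 1 = 65
d²(W, Quasar) = (2−17)² + (14−10)² = 225 + 16 = 241
d²(W, Alpha) = (2−14)² + (14−14)² = 144 + 0 = 144
d²(W, Tauri) = (2−0)² + (14−12)² = 4 + 4 = 8
Tauri is nearest.

Tauri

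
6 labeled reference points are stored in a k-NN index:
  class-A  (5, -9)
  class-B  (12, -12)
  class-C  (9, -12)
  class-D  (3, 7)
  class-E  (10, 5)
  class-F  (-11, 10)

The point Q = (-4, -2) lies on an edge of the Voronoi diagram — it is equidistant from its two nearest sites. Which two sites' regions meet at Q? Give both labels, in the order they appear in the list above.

Squared distances from Q to each site:
d²(Q, class-A) = 81 + 49 = 130
d²(Q, class-B) = 256 + 100 = 356
d²(Q, class-C) = 169 + 100 = 269
d²(Q, class-D) = 49 + 81 = 130
d²(Q, class-E) = 196 + 49 = 245
d²(Q, class-F) = 49 + 144 = 193
Q is equidistant from class-A and class-D (both at squared distance 130), and every other site is strictly farther — so Q lies on the class-A–class-D Voronoi edge.

class-A and class-D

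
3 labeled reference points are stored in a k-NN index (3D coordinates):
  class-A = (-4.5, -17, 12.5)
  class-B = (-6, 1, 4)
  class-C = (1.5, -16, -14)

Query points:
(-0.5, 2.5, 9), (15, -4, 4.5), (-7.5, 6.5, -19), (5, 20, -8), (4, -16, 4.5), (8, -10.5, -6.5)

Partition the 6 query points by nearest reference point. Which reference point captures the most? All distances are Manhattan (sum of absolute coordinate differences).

(-0.5, 2.5, 9) — d to each: class-A:27, class-B:12, class-C:43.5 → nearest is class-B
(15, -4, 4.5) — d to each: class-A:40.5, class-B:26.5, class-C:44 → nearest is class-B
(-7.5, 6.5, -19) — d to each: class-A:58, class-B:30, class-C:36.5 → nearest is class-B
(5, 20, -8) — d to each: class-A:67, class-B:42, class-C:45.5 → nearest is class-B
(4, -16, 4.5) — d to each: class-A:17.5, class-B:27.5, class-C:21 → nearest is class-A
(8, -10.5, -6.5) — d to each: class-A:38, class-B:36, class-C:19.5 → nearest is class-C
Tally — class-A:1, class-B:4, class-C:1. class-B captures the most (4).

class-B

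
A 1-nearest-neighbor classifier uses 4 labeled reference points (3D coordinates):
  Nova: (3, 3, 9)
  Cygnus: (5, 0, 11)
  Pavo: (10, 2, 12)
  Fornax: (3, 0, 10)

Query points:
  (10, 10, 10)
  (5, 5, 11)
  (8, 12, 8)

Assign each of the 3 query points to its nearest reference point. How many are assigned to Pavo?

1

(10, 10, 10) — d² to each: Nova:99, Cygnus:126, Pavo:68, Fornax:149 → nearest is Pavo
(5, 5, 11) — d² to each: Nova:12, Cygnus:25, Pavo:35, Fornax:30 → nearest is Nova
(8, 12, 8) — d² to each: Nova:107, Cygnus:162, Pavo:120, Fornax:173 → nearest is Nova
1 of the 3 points has Pavo as nearest.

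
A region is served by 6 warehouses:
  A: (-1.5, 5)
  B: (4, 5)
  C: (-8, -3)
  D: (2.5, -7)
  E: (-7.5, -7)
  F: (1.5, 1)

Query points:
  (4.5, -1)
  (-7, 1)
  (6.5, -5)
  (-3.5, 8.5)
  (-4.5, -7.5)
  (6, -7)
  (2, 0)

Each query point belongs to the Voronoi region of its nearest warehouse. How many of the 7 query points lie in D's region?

(4.5, -1) — d² to each: A:72, B:36.25, C:160.25, D:40, E:180, F:13 → nearest is F
(-7, 1) — d² to each: A:46.25, B:137, C:17, D:154.25, E:64.25, F:72.25 → nearest is C
(6.5, -5) — d² to each: A:164, B:106.25, C:214.25, D:20, E:200, F:61 → nearest is D
(-3.5, 8.5) — d² to each: A:16.25, B:68.5, C:152.5, D:276.25, E:256.25, F:81.25 → nearest is A
(-4.5, -7.5) — d² to each: A:165.25, B:228.5, C:32.5, D:49.25, E:9.25, F:108.25 → nearest is E
(6, -7) — d² to each: A:200.25, B:148, C:212, D:12.25, E:182.25, F:84.25 → nearest is D
(2, 0) — d² to each: A:37.25, B:29, C:109, D:49.25, E:139.25, F:1.25 → nearest is F
2 of the 7 points have D as nearest.

2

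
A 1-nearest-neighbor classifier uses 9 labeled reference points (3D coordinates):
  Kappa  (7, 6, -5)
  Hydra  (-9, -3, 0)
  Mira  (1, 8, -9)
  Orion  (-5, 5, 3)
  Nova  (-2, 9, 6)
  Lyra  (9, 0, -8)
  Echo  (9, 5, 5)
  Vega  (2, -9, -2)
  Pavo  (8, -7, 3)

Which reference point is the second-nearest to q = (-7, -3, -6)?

Since √ is increasing, it suffices to compare squared distances:
d²(q, Kappa) = (-7−7)² + (-3−6)² + (-6−(-5))² = 196 + 81 + 1 = 278
d²(q, Hydra) = (-7−(-9))² + (-3−(-3))² + (-6−0)² = 4 + 0 + 36 = 40
d²(q, Mira) = (-7−1)² + (-3−8)² + (-6−(-9))² = 64 + 121 + 9 = 194
d²(q, Orion) = (-7−(-5))² + (-3−5)² + (-6−3)² = 4 + 64 + 81 = 149
d²(q, Nova) = (-7−(-2))² + (-3−9)² + (-6−6)² = 25 + 144 + 144 = 313
d²(q, Lyra) = (-7−9)² + (-3−0)² + (-6−(-8))² = 256 + 9 + 4 = 269
d²(q, Echo) = (-7−9)² + (-3−5)² + (-6−5)² = 256 + 64 + 121 = 441
d²(q, Vega) = (-7−2)² + (-3−(-9))² + (-6−(-2))² = 81 + 36 + 16 = 133
d²(q, Pavo) = (-7−8)² + (-3−(-7))² + (-6−3)² = 225 + 16 + 81 = 322
Sorted ascending: Hydra, Vega, Orion, … — the second-nearest is Vega.

Vega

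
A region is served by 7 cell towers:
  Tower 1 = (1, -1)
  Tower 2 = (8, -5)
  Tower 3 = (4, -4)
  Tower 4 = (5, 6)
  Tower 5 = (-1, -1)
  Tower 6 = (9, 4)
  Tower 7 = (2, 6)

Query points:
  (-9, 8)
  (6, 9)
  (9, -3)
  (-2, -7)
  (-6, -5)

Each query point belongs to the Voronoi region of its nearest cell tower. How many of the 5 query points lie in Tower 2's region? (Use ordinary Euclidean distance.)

1

(-9, 8) — d² to each: Tower 1:181, Tower 2:458, Tower 3:313, Tower 4:200, Tower 5:145, Tower 6:340, Tower 7:125 → nearest is Tower 7
(6, 9) — d² to each: Tower 1:125, Tower 2:200, Tower 3:173, Tower 4:10, Tower 5:149, Tower 6:34, Tower 7:25 → nearest is Tower 4
(9, -3) — d² to each: Tower 1:68, Tower 2:5, Tower 3:26, Tower 4:97, Tower 5:104, Tower 6:49, Tower 7:130 → nearest is Tower 2
(-2, -7) — d² to each: Tower 1:45, Tower 2:104, Tower 3:45, Tower 4:218, Tower 5:37, Tower 6:242, Tower 7:185 → nearest is Tower 5
(-6, -5) — d² to each: Tower 1:65, Tower 2:196, Tower 3:101, Tower 4:242, Tower 5:41, Tower 6:306, Tower 7:185 → nearest is Tower 5
1 of the 5 points has Tower 2 as nearest.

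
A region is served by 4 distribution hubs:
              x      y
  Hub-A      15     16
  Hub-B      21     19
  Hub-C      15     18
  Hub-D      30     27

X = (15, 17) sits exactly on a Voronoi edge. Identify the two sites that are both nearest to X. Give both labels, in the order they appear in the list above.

Squared distances from X to each site:
d²(X, Hub-A) = (15−15)² + (17−16)² = 0 + 1 = 1
d²(X, Hub-B) = (15−21)² + (17−19)² = 36 + 4 = 40
d²(X, Hub-C) = (15−15)² + (17−18)² = 0 + 1 = 1
d²(X, Hub-D) = (15−30)² + (17−27)² = 225 + 100 = 325
X is equidistant from Hub-A and Hub-C (both at squared distance 1), and every other site is strictly farther — so X lies on the Hub-A–Hub-C Voronoi edge.

Hub-A and Hub-C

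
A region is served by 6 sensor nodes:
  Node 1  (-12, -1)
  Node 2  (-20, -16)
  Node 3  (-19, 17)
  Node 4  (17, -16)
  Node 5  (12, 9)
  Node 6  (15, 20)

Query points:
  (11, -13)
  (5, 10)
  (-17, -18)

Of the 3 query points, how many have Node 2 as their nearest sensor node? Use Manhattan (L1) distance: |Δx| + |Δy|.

(11, -13) — d to each: Node 1:35, Node 2:34, Node 3:60, Node 4:9, Node 5:23, Node 6:37 → nearest is Node 4
(5, 10) — d to each: Node 1:28, Node 2:51, Node 3:31, Node 4:38, Node 5:8, Node 6:20 → nearest is Node 5
(-17, -18) — d to each: Node 1:22, Node 2:5, Node 3:37, Node 4:36, Node 5:56, Node 6:70 → nearest is Node 2
1 of the 3 points has Node 2 as nearest.

1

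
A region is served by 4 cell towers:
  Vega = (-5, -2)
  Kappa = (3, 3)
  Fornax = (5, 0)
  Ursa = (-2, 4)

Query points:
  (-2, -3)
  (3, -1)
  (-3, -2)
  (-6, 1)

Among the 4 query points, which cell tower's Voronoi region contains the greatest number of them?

Vega

(-2, -3) — d² to each: Vega:10, Kappa:61, Fornax:58, Ursa:49 → nearest is Vega
(3, -1) — d² to each: Vega:65, Kappa:16, Fornax:5, Ursa:50 → nearest is Fornax
(-3, -2) — d² to each: Vega:4, Kappa:61, Fornax:68, Ursa:37 → nearest is Vega
(-6, 1) — d² to each: Vega:10, Kappa:85, Fornax:122, Ursa:25 → nearest is Vega
Tally — Vega:3, Fornax:1. Vega captures the most (3).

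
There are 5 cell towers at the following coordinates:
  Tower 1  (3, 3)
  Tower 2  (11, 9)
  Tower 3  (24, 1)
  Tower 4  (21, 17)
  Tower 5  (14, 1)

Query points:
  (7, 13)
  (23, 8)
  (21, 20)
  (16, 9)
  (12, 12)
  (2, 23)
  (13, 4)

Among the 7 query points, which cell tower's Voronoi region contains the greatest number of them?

(7, 13) — d² to each: Tower 1:116, Tower 2:32, Tower 3:433, Tower 4:212, Tower 5:193 → nearest is Tower 2
(23, 8) — d² to each: Tower 1:425, Tower 2:145, Tower 3:50, Tower 4:85, Tower 5:130 → nearest is Tower 3
(21, 20) — d² to each: Tower 1:613, Tower 2:221, Tower 3:370, Tower 4:9, Tower 5:410 → nearest is Tower 4
(16, 9) — d² to each: Tower 1:205, Tower 2:25, Tower 3:128, Tower 4:89, Tower 5:68 → nearest is Tower 2
(12, 12) — d² to each: Tower 1:162, Tower 2:10, Tower 3:265, Tower 4:106, Tower 5:125 → nearest is Tower 2
(2, 23) — d² to each: Tower 1:401, Tower 2:277, Tower 3:968, Tower 4:397, Tower 5:628 → nearest is Tower 2
(13, 4) — d² to each: Tower 1:101, Tower 2:29, Tower 3:130, Tower 4:233, Tower 5:10 → nearest is Tower 5
Tally — Tower 2:4, Tower 3:1, Tower 4:1, Tower 5:1. Tower 2 captures the most (4).

Tower 2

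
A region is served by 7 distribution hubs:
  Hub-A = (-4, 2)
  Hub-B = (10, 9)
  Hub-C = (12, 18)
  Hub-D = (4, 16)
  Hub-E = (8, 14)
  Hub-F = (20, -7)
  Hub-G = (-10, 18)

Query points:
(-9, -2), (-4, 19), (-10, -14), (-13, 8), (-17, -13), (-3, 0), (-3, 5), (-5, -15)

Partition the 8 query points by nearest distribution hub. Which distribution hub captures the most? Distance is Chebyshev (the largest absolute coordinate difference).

(-9, -2) — d to each: Hub-A:5, Hub-B:19, Hub-C:21, Hub-D:18, Hub-E:17, Hub-F:29, Hub-G:20 → nearest is Hub-A
(-4, 19) — d to each: Hub-A:17, Hub-B:14, Hub-C:16, Hub-D:8, Hub-E:12, Hub-F:26, Hub-G:6 → nearest is Hub-G
(-10, -14) — d to each: Hub-A:16, Hub-B:23, Hub-C:32, Hub-D:30, Hub-E:28, Hub-F:30, Hub-G:32 → nearest is Hub-A
(-13, 8) — d to each: Hub-A:9, Hub-B:23, Hub-C:25, Hub-D:17, Hub-E:21, Hub-F:33, Hub-G:10 → nearest is Hub-A
(-17, -13) — d to each: Hub-A:15, Hub-B:27, Hub-C:31, Hub-D:29, Hub-E:27, Hub-F:37, Hub-G:31 → nearest is Hub-A
(-3, 0) — d to each: Hub-A:2, Hub-B:13, Hub-C:18, Hub-D:16, Hub-E:14, Hub-F:23, Hub-G:18 → nearest is Hub-A
(-3, 5) — d to each: Hub-A:3, Hub-B:13, Hub-C:15, Hub-D:11, Hub-E:11, Hub-F:23, Hub-G:13 → nearest is Hub-A
(-5, -15) — d to each: Hub-A:17, Hub-B:24, Hub-C:33, Hub-D:31, Hub-E:29, Hub-F:25, Hub-G:33 → nearest is Hub-A
Tally — Hub-A:7, Hub-G:1. Hub-A captures the most (7).

Hub-A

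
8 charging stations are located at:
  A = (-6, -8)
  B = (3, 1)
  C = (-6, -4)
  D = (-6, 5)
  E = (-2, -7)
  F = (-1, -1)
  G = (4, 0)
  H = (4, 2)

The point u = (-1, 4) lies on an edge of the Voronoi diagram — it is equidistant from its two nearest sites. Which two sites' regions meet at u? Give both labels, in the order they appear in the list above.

Squared distances from u to each site:
|uA|² = 25 + 144 = 169
|uB|² = 16 + 9 = 25
|uC|² = 25 + 64 = 89
|uD|² = 25 + 1 = 26
|uE|² = 1 + 121 = 122
|uF|² = 0 + 25 = 25
|uG|² = 25 + 16 = 41
|uH|² = 25 + 4 = 29
u is equidistant from B and F (both at squared distance 25), and every other site is strictly farther — so u lies on the B–F Voronoi edge.

B and F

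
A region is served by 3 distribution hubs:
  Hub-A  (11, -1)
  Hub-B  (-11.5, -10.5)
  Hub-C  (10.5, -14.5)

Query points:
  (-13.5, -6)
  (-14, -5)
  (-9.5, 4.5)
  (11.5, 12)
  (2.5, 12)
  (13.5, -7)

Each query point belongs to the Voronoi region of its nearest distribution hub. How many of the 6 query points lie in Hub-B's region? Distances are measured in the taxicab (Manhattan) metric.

3

(-13.5, -6) — d to each: Hub-A:29.5, Hub-B:6.5, Hub-C:32.5 → nearest is Hub-B
(-14, -5) — d to each: Hub-A:29, Hub-B:8, Hub-C:34 → nearest is Hub-B
(-9.5, 4.5) — d to each: Hub-A:26, Hub-B:17, Hub-C:39 → nearest is Hub-B
(11.5, 12) — d to each: Hub-A:13.5, Hub-B:45.5, Hub-C:27.5 → nearest is Hub-A
(2.5, 12) — d to each: Hub-A:21.5, Hub-B:36.5, Hub-C:34.5 → nearest is Hub-A
(13.5, -7) — d to each: Hub-A:8.5, Hub-B:28.5, Hub-C:10.5 → nearest is Hub-A
3 of the 6 points have Hub-B as nearest.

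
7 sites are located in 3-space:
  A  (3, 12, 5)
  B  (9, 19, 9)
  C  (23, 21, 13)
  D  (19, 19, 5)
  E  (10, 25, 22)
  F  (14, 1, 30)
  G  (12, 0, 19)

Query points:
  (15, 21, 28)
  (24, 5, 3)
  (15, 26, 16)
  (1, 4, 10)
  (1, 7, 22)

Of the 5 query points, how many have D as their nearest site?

(15, 21, 28) — d² to each: A:754, B:401, C:289, D:549, E:77, F:405, G:531 → nearest is E
(24, 5, 3) — d² to each: A:494, B:457, C:357, D:225, E:957, F:845, G:425 → nearest is D
(15, 26, 16) — d² to each: A:461, B:134, C:98, D:186, E:62, F:822, G:694 → nearest is E
(1, 4, 10) — d² to each: A:93, B:290, C:782, D:574, E:666, F:578, G:218 → nearest is A
(1, 7, 22) — d² to each: A:318, B:377, C:761, D:757, E:405, F:269, G:179 → nearest is G
1 of the 5 points has D as nearest.

1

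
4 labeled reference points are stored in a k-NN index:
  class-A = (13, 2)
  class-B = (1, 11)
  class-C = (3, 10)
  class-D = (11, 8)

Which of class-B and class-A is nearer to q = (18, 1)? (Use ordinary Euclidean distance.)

Compare squared distances:
d²(q, class-B) = (18−1)² + (1−11)² = 289 + 100 = 389
d²(q, class-A) = (18−13)² + (1−2)² = 25 + 1 = 26
389 > 26, so class-A is closer.

class-A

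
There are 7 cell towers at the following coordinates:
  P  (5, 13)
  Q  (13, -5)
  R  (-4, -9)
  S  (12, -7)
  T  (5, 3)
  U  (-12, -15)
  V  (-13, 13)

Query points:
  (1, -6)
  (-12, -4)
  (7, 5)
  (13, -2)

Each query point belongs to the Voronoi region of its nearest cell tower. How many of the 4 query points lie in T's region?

1

(1, -6) — d² to each: P:377, Q:145, R:34, S:122, T:97, U:250, V:557 → nearest is R
(-12, -4) — d² to each: P:578, Q:626, R:89, S:585, T:338, U:121, V:290 → nearest is R
(7, 5) — d² to each: P:68, Q:136, R:317, S:169, T:8, U:761, V:464 → nearest is T
(13, -2) — d² to each: P:289, Q:9, R:338, S:26, T:89, U:794, V:901 → nearest is Q
1 of the 4 points has T as nearest.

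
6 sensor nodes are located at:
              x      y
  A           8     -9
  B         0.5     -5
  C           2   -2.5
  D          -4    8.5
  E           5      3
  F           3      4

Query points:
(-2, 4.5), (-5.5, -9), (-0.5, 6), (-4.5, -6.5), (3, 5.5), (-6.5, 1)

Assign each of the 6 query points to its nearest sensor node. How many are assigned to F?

2

(-2, 4.5) — d² to each: A:282.25, B:96.5, C:65, D:20, E:51.25, F:25.25 → nearest is D
(-5.5, -9) — d² to each: A:182.25, B:52, C:98.5, D:308.5, E:254.25, F:241.25 → nearest is B
(-0.5, 6) — d² to each: A:297.25, B:122, C:78.5, D:18.5, E:39.25, F:16.25 → nearest is F
(-4.5, -6.5) — d² to each: A:162.5, B:27.25, C:58.25, D:225.25, E:180.5, F:166.5 → nearest is B
(3, 5.5) — d² to each: A:235.25, B:116.5, C:65, D:58, E:10.25, F:2.25 → nearest is F
(-6.5, 1) — d² to each: A:310.25, B:85, C:84.5, D:62.5, E:136.25, F:99.25 → nearest is D
2 of the 6 points have F as nearest.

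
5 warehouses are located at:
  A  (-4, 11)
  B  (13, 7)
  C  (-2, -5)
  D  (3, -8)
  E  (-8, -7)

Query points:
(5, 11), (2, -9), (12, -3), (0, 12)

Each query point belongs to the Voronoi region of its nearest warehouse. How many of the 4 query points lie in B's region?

(5, 11) — d² to each: A:81, B:80, C:305, D:365, E:493 → nearest is B
(2, -9) — d² to each: A:436, B:377, C:32, D:2, E:104 → nearest is D
(12, -3) — d² to each: A:452, B:101, C:200, D:106, E:416 → nearest is B
(0, 12) — d² to each: A:17, B:194, C:293, D:409, E:425 → nearest is A
2 of the 4 points have B as nearest.

2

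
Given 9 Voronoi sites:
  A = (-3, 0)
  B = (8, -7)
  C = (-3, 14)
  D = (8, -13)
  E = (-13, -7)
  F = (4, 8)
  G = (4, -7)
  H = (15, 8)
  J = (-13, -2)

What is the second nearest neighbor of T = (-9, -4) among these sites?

Squared Euclidean distances:
|TA|² = 36 + 16 = 52
|TB|² = 289 + 9 = 298
|TC|² = 36 + 324 = 360
|TD|² = 289 + 81 = 370
|TE|² = 16 + 9 = 25
|TF|² = 169 + 144 = 313
|TG|² = 169 + 9 = 178
|TH|² = 576 + 144 = 720
|TJ|² = 16 + 4 = 20
Sorted ascending: J, E, A, … — the second-nearest is E.

E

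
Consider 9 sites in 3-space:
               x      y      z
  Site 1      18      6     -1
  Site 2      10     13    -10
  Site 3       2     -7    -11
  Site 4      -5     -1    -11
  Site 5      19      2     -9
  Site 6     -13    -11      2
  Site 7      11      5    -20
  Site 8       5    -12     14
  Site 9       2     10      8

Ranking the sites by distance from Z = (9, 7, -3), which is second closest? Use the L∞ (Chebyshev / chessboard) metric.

Site 1

d(Z, Site 1) = max(9, 1, 2) = 9
d(Z, Site 2) = max(1, 6, 7) = 7
d(Z, Site 3) = max(7, 14, 8) = 14
d(Z, Site 4) = max(14, 8, 8) = 14
d(Z, Site 5) = max(10, 5, 6) = 10
d(Z, Site 6) = max(22, 18, 5) = 22
d(Z, Site 7) = max(2, 2, 17) = 17
d(Z, Site 8) = max(4, 19, 17) = 19
d(Z, Site 9) = max(7, 3, 11) = 11
Sorted ascending: Site 2, Site 1, Site 5, … — the second-nearest is Site 1.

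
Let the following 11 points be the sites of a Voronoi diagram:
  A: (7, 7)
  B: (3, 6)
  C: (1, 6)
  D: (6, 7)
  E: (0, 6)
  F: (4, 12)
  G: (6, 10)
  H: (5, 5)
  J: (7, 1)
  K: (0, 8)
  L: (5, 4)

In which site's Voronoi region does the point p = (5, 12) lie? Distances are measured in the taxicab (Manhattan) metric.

d(p,A) = |5−7| + |12−7| = 2 + 5 = 7
d(p,B) = |5−3| + |12−6| = 2 + 6 = 8
d(p,C) = |5−1| + |12−6| = 4 + 6 = 10
d(p,D) = |5−6| + |12−7| = 1 + 5 = 6
d(p,E) = |5−0| + |12−6| = 5 + 6 = 11
d(p,F) = |5−4| + |12−12| = 1 + 0 = 1
d(p,G) = |5−6| + |12−10| = 1 + 2 = 3
d(p,H) = |5−5| + |12−5| = 0 + 7 = 7
d(p,J) = |5−7| + |12−1| = 2 + 11 = 13
d(p,K) = |5−0| + |12−8| = 5 + 4 = 9
d(p,L) = |5−5| + |12−4| = 0 + 8 = 8
The smallest is to F, so p lies in the Voronoi region of F.

F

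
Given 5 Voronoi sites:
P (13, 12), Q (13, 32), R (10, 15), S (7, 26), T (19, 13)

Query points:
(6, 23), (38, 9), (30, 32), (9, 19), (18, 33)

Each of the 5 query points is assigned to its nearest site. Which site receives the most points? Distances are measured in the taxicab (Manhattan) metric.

Q

(6, 23) — d to each: P:18, Q:16, R:12, S:4, T:23 → nearest is S
(38, 9) — d to each: P:28, Q:48, R:34, S:48, T:23 → nearest is T
(30, 32) — d to each: P:37, Q:17, R:37, S:29, T:30 → nearest is Q
(9, 19) — d to each: P:11, Q:17, R:5, S:9, T:16 → nearest is R
(18, 33) — d to each: P:26, Q:6, R:26, S:18, T:21 → nearest is Q
Tally — Q:2, R:1, S:1, T:1. Q captures the most (2).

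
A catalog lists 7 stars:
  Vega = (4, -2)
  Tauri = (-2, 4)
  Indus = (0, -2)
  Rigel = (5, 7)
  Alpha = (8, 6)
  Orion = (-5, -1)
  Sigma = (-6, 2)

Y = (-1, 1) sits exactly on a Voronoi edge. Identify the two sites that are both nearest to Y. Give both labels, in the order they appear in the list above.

Squared distances from Y to each site:
d²(Y, Vega) = (-1−4)² + (1−(-2))² = 25 + 9 = 34
d²(Y, Tauri) = (-1−(-2))² + (1−4)² = 1 + 9 = 10
d²(Y, Indus) = (-1−0)² + (1−(-2))² = 1 + 9 = 10
d²(Y, Rigel) = (-1−5)² + (1−7)² = 36 + 36 = 72
d²(Y, Alpha) = (-1−8)² + (1−6)² = 81 + 25 = 106
d²(Y, Orion) = (-1−(-5))² + (1−(-1))² = 16 + 4 = 20
d²(Y, Sigma) = (-1−(-6))² + (1−2)² = 25 + 1 = 26
Y is equidistant from Tauri and Indus (both at squared distance 10), and every other site is strictly farther — so Y lies on the Tauri–Indus Voronoi edge.

Tauri and Indus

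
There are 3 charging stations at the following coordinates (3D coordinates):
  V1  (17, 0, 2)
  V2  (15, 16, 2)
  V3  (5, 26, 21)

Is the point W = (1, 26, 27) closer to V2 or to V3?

Compare squared distances:
|WV2|² = (1−15)² + (26−16)² + (27−2)² = 196 + 100 + 625 = 921
|WV3|² = (1−5)² + (26−26)² + (27−21)² = 16 + 0 + 36 = 52
921 > 52, so V3 is closer.

V3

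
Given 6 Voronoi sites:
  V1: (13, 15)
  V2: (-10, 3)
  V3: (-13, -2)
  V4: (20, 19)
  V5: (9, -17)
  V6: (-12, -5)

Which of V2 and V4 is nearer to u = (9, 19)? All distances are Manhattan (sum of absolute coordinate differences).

V4

d(u,V2) = |9−(-10)| + |19−3| = 19 + 16 = 35
d(u,V4) = |9−20| + |19−19| = 11 + 0 = 11
35 > 11, so V4 is closer.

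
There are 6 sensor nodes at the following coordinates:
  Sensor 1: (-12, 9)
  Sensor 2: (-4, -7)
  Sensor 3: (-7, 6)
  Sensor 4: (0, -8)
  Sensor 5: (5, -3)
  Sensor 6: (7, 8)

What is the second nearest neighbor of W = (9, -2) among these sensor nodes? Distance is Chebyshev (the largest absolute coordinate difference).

d(W, Sensor 1) = max(21, 11) = 21
d(W, Sensor 2) = max(13, 5) = 13
d(W, Sensor 3) = max(16, 8) = 16
d(W, Sensor 4) = max(9, 6) = 9
d(W, Sensor 5) = max(4, 1) = 4
d(W, Sensor 6) = max(2, 10) = 10
Sorted ascending: Sensor 5, Sensor 4, Sensor 6, … — the second-nearest is Sensor 4.

Sensor 4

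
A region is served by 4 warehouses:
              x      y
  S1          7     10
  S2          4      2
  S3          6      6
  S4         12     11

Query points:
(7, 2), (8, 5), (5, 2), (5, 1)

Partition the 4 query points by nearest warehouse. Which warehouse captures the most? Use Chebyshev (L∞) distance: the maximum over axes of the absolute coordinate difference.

S2

(7, 2) — d to each: S1:8, S2:3, S3:4, S4:9 → nearest is S2
(8, 5) — d to each: S1:5, S2:4, S3:2, S4:6 → nearest is S3
(5, 2) — d to each: S1:8, S2:1, S3:4, S4:9 → nearest is S2
(5, 1) — d to each: S1:9, S2:1, S3:5, S4:10 → nearest is S2
Tally — S2:3, S3:1. S2 captures the most (3).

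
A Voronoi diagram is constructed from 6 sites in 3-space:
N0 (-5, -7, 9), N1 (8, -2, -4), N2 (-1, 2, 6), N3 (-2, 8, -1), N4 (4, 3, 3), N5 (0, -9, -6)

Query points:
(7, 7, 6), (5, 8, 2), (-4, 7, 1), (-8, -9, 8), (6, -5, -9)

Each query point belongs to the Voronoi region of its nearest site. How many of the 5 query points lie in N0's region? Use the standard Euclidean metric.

(7, 7, 6) — d² to each: N0:349, N1:182, N2:89, N3:131, N4:34, N5:449 → nearest is N4
(5, 8, 2) — d² to each: N0:374, N1:145, N2:88, N3:58, N4:27, N5:378 → nearest is N4
(-4, 7, 1) — d² to each: N0:261, N1:250, N2:59, N3:9, N4:84, N5:321 → nearest is N3
(-8, -9, 8) — d² to each: N0:14, N1:449, N2:174, N3:406, N4:313, N5:260 → nearest is N0
(6, -5, -9) — d² to each: N0:449, N1:38, N2:323, N3:297, N4:212, N5:61 → nearest is N1
1 of the 5 points has N0 as nearest.

1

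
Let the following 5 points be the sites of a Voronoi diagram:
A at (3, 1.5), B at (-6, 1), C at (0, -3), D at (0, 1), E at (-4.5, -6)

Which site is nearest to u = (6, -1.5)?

Since √ is increasing, it suffices to compare squared distances:
|uA|² = (6−3)² + (-1.5−1.5)² = 9 + 9 = 18
|uB|² = (6−(-6))² + (-1.5−1)² = 144 + 6.25 = 150.25
|uC|² = (6−0)² + (-1.5−(-3))² = 36 + 2.25 = 38.25
|uD|² = (6−0)² + (-1.5−1)² = 36 + 6.25 = 42.25
|uE|² = (6−(-4.5))² + (-1.5−(-6))² = 110.25 + 20.25 = 130.5
The smallest is to A, so u lies in the Voronoi region of A.

A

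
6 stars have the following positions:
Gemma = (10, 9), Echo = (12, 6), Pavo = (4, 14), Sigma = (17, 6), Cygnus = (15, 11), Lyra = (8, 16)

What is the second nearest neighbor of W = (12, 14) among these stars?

Lyra

Squared Euclidean distances:
d²(W, Gemma) = (12−10)² + (14−9)² = 4 + 25 = 29
d²(W, Echo) = (12−12)² + (14−6)² = 0 + 64 = 64
d²(W, Pavo) = (12−4)² + (14−14)² = 64 + 0 = 64
d²(W, Sigma) = (12−17)² + (14−6)² = 25 + 64 = 89
d²(W, Cygnus) = (12−15)² + (14−11)² = 9 + 9 = 18
d²(W, Lyra) = (12−8)² + (14−16)² = 16 + 4 = 20
Sorted ascending: Cygnus, Lyra, Gemma, … — the second-nearest is Lyra.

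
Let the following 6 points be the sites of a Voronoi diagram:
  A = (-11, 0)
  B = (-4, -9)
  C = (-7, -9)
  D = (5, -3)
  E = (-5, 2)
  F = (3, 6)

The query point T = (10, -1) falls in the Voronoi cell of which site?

D

Squared Euclidean distances:
|TA|² = (10−(-11))² + (-1−0)² = 441 + 1 = 442
|TB|² = (10−(-4))² + (-1−(-9))² = 196 + 64 = 260
|TC|² = (10−(-7))² + (-1−(-9))² = 289 + 64 = 353
|TD|² = (10−5)² + (-1−(-3))² = 25 + 4 = 29
|TE|² = (10−(-5))² + (-1−2)² = 225 + 9 = 234
|TF|² = (10−3)² + (-1−6)² = 49 + 49 = 98
Minimum is at D.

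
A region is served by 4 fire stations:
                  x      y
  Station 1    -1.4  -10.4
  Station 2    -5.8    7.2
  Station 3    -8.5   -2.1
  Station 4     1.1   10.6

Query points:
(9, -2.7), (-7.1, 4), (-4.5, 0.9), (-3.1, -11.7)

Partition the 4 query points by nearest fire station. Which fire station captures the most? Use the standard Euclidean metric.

Station 1

(9, -2.7) — d² to each: Station 1:167.45, Station 2:317.05, Station 3:306.61, Station 4:239.3 → nearest is Station 1
(-7.1, 4) — d² to each: Station 1:239.85, Station 2:11.93, Station 3:39.17, Station 4:110.8 → nearest is Station 2
(-4.5, 0.9) — d² to each: Station 1:137.3, Station 2:41.38, Station 3:25, Station 4:125.45 → nearest is Station 3
(-3.1, -11.7) — d² to each: Station 1:4.58, Station 2:364.5, Station 3:121.32, Station 4:514.93 → nearest is Station 1
Tally — Station 1:2, Station 2:1, Station 3:1. Station 1 captures the most (2).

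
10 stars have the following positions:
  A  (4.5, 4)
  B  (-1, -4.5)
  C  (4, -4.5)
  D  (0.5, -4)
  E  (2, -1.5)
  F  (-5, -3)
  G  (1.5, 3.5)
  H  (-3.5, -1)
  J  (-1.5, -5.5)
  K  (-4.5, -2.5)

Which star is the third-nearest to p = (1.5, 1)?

Since √ is increasing, it suffices to compare squared distances:
|pA|² = 9 + 9 = 18
|pB|² = 6.25 + 30.25 = 36.5
|pC|² = 6.25 + 30.25 = 36.5
|pD|² = 1 + 25 = 26
|pE|² = 0.25 + 6.25 = 6.5
|pF|² = 42.25 + 16 = 58.25
|pG|² = 0 + 6.25 = 6.25
|pH|² = 25 + 4 = 29
|pJ|² = 9 + 42.25 = 51.25
|pK|² = 36 + 12.25 = 48.25
Sorted ascending: G, E, A, D, … — the third-nearest is A.

A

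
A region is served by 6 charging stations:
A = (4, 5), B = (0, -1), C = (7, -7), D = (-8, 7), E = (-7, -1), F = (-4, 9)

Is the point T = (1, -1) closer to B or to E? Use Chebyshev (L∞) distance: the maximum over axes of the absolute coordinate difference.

d(T,B) = max(1, 0) = 1
d(T,E) = max(8, 0) = 8
1 < 8, so B is closer.

B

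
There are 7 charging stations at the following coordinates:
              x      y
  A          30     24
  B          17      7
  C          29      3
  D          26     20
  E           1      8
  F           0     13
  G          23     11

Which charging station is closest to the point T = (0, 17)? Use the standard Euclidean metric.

F

Compare squared distances (the ordering matches that of the actual distances):
|TA|² = (0−30)² + (17−24)² = 900 + 49 = 949
|TB|² = (0−17)² + (17−7)² = 289 + 100 = 389
|TC|² = (0−29)² + (17−3)² = 841 + 196 = 1037
|TD|² = (0−26)² + (17−20)² = 676 + 9 = 685
|TE|² = (0−1)² + (17−8)² = 1 + 81 = 82
|TF|² = (0−0)² + (17−13)² = 0 + 16 = 16
|TG|² = (0−23)² + (17−11)² = 529 + 36 = 565
F is nearest.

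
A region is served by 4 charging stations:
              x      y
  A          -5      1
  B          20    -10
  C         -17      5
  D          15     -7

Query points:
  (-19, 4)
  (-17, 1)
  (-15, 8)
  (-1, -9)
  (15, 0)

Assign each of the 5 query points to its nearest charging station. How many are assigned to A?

1

(-19, 4) — d² to each: A:205, B:1717, C:5, D:1277 → nearest is C
(-17, 1) — d² to each: A:144, B:1490, C:16, D:1088 → nearest is C
(-15, 8) — d² to each: A:149, B:1549, C:13, D:1125 → nearest is C
(-1, -9) — d² to each: A:116, B:442, C:452, D:260 → nearest is A
(15, 0) — d² to each: A:401, B:125, C:1049, D:49 → nearest is D
1 of the 5 points has A as nearest.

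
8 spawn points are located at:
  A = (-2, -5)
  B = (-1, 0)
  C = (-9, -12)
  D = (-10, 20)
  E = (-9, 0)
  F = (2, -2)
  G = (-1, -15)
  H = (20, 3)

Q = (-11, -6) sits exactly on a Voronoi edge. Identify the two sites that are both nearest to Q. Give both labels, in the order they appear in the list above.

C and E

Squared distances from Q to each site:
|QA|² = (-11−(-2))² + (-6−(-5))² = 81 + 1 = 82
|QB|² = (-11−(-1))² + (-6−0)² = 100 + 36 = 136
|QC|² = (-11−(-9))² + (-6−(-12))² = 4 + 36 = 40
|QD|² = (-11−(-10))² + (-6−20)² = 1 + 676 = 677
|QE|² = (-11−(-9))² + (-6−0)² = 4 + 36 = 40
|QF|² = (-11−2)² + (-6−(-2))² = 169 + 16 = 185
|QG|² = (-11−(-1))² + (-6−(-15))² = 100 + 81 = 181
|QH|² = (-11−20)² + (-6−3)² = 961 + 81 = 1042
Q is equidistant from C and E (both at squared distance 40), and every other site is strictly farther — so Q lies on the C–E Voronoi edge.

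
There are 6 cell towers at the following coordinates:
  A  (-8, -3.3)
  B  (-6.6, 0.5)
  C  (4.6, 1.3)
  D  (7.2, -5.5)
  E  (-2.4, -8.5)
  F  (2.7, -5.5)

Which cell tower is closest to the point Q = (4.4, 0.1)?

Since √ is increasing, it suffices to compare squared distances:
|QA|² = (4.4−(-8))² + (0.1−(-3.3))² = 153.76 + 11.56 = 165.32
|QB|² = (4.4−(-6.6))² + (0.1−0.5)² = 121 + 0.16 = 121.16
|QC|² = (4.4−4.6)² + (0.1−1.3)² = 0.04 + 1.44 = 1.48
|QD|² = (4.4−7.2)² + (0.1−(-5.5))² = 7.84 + 31.36 = 39.2
|QE|² = (4.4−(-2.4))² + (0.1−(-8.5))² = 46.24 + 73.96 = 120.2
|QF|² = (4.4−2.7)² + (0.1−(-5.5))² = 2.89 + 31.36 = 34.25
Minimum is at C.

C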